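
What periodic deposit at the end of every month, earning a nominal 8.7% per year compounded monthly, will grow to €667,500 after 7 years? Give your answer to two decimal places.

€5,798.74

Periodic rate i = 0.087/12 = 0.00725; n = 7 × 12 = 84 periods.
FV-annuity factor = 115.111298; PMT = 667500 / 115.111298 = 5,798.7357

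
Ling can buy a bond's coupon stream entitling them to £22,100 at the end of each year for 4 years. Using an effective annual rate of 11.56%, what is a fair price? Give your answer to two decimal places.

£67,752.24

PV = 22100 × [1 − (1+0.1156)^(−4)] / 0.1156 = 22100 × 3.065712 = 67,752.2432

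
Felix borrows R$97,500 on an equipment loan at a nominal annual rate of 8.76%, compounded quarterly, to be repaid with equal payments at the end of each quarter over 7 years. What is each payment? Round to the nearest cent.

R$4,695.04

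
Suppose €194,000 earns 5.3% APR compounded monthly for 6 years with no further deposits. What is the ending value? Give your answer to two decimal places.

€266,442.37

i = 0.053/12 = 0.00441667 per month; n = 6·12 = 72.
FV = PV·(1+i)^n = 194,000 × 1.373414 = 266,442.3693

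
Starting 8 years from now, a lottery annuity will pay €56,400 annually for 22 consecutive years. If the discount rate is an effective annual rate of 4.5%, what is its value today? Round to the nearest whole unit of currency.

Value one period before first payment (t=7): 56400 × [1 − (1+0.045)^(−22)] / 0.045 = 56400 × 13.784425 = 777,441.5566
Discount back 7 years: 777,441.5566 × (1+0.045)^(−7) = 777,441.5566 × 0.734828 = 571,286.1800

€571,286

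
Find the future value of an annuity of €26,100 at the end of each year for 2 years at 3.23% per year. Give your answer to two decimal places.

€53,043.03

FV = PMT · [(1+i)^n − 1] / i = 26100 · 2.032300 = 53,043.0300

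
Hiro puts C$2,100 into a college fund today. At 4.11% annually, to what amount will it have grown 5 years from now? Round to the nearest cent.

FV = PV·(1+i)^n = 2,100 × 1.223101 = 2,568.5116

C$2,568.51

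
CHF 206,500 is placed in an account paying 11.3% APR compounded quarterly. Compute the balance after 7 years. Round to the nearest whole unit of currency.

CHF 450,489

With 4 periods per year: i = 0.02825, n = 28.
FV = 206,500 × (1 + 0.02825)^28 = 450,488.9732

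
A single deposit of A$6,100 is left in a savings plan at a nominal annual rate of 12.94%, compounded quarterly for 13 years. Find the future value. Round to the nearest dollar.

A$31,940

Periodic rate i = 0.1294/4 = 0.03235; n = 13 × 4 = 52 periods.
FV = PV·(1+i)^n = 6,100 × 5.236029 = 31,939.7759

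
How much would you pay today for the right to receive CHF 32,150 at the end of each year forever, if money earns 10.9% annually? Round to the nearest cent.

CHF 294,954.13

PV = C/r = 32150/0.109 = 294,954.1284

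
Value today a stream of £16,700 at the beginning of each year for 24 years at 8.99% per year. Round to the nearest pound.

Annuity factor a(24|0.0899) × (1+i) = 10.587626; PV = 16700 × 10.587626 = 176,813.3515
Payments are at the start of each period, so multiply by (1+i).

£176,813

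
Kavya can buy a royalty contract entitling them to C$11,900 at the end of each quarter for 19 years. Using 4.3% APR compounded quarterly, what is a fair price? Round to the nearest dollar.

C$615,827

i = 0.043/4 = 0.01075 per quarter; n = 19·4 = 76.
PV = 11900 × [1 − (1+0.01075)^(−76)] / 0.01075 = 11900 × 51.750209 = 615,827.4812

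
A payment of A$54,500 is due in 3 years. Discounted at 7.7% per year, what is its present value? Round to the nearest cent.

A$43,626.40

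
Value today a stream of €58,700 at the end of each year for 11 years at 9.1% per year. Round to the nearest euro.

€397,584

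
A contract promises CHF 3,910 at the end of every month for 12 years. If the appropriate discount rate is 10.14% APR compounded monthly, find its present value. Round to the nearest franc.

With 12 periods per year: i = 0.00845, n = 144.
Annuity factor a(144|0.00845) = 83.113088; PV = 3910 × 83.113088 = 324,972.1738

CHF 324,972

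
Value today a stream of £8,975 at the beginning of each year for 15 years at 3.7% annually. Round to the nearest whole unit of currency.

£105,685

PV = PMT · [1 − (1+i)^(−n)] / i × (1+i) = 8975 · 11.775443 = 105,684.6047
(annuity-due: payments at period start, so ×(1+i).)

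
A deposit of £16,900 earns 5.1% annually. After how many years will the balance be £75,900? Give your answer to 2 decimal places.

30.20 years

(1+i)^n = 75900/16900 = 4.49112, so n = ln 4.49112 / ln 1.051 = 30.1978 years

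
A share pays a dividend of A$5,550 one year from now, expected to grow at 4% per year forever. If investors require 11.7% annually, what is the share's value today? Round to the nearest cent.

PV = D₁/(r − g) = 5550/(0.117 − 0.04) = 72,077.9221

A$72,077.92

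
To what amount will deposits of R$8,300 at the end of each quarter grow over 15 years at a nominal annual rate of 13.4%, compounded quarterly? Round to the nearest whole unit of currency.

Periodic rate i = 0.134/4 = 0.0335; n = 15 × 4 = 60 periods.
Accumulation factor s(60|0.0335) = 185.717134; FV = 8300 × 185.717134 = 1,541,452.2103

R$1,541,452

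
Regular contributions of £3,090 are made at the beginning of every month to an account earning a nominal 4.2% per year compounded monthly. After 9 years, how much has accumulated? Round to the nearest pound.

£406,118

With 12 periods per year: i = 0.0035, n = 108.
FV = PMT · [(1+i)^n − 1] / i × (1+i) = 3090 · 131.429868 = 406,118.2931
Payments are at the start of each period, so multiply by (1+i).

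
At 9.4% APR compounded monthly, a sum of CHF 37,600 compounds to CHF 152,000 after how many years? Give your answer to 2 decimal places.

Periodic rate i = 0.094/12 = 0.00783333.
(1+i)^n = 152000/37600 = 4.04255, so n = ln 4.04255 / ln 1.00783 = 179.0222 months
= 179.0222/12 years

14.92 years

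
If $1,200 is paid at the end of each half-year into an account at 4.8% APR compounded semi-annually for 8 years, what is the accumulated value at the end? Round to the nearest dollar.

i = 0.048/2 = 0.024 per half-year; n = 8·2 = 16.
Accumulation factor s(16|0.024) = 19.229235; FV = 1200 × 19.229235 = 23,075.0819

$23,075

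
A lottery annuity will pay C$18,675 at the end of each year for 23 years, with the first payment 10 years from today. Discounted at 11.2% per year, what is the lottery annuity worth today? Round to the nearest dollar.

Value one period before first payment (t=9): 18675 × [1 − (1+0.112)^(−23)] / 0.112 = 18675 × 8.151659 = 152,232.2385
Discount back 9 years: 152,232.2385 × (1+0.112)^(−9) = 152,232.2385 × 0.384642 = 58,554.9411

C$58,555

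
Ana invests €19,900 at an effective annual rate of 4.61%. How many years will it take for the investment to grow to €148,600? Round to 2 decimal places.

44.61 years

n = ln(148600/19900) / ln(1+0.0461) = ln(7.46734) / 0.045069 = 44.6103 years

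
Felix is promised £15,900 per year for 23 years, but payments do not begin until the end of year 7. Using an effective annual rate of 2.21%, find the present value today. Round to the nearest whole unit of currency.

£249,345

Value one period before first payment (t=6): 15900 × [1 − (1+0.0221)^(−23)] / 0.0221 = 15900 × 17.879814 = 284,289.0457
Discount back 6 years: 284,289.0457 × (1+0.0221)^(−6) = 284,289.0457 × 0.877081 = 249,344.5017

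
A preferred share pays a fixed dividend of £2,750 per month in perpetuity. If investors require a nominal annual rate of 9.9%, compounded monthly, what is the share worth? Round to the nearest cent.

£333,333.33

Periodic rate i = 0.099/12 = 0.00825.
PV = C/r = 2750/0.00825 = 333,333.3333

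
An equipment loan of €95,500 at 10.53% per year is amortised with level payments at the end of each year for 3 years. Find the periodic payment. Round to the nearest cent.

€38,760.79

PMT = 95500 / ( [1 − (1+0.1053)^(−3)] / 0.1053 ) = 95500 / 2.463830 = 38,760.7914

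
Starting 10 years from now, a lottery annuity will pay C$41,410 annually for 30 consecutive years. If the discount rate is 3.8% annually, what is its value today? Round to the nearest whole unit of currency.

Value one period before first payment (t=9): 41410 × [1 − (1+0.038)^(−30)] / 0.038 = 41410 × 17.719802 = 733,776.9811
PV₀ = 733,776.9811 / (1+0.038)^9 = 733,776.9811 / 1.398866 = 524,551.2207

C$524,551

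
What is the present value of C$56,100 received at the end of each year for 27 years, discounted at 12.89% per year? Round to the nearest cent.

Annuity factor a(27|0.1289) = 7.464154; PV = 56100 × 7.464154 = 418,739.0158

C$418,739.02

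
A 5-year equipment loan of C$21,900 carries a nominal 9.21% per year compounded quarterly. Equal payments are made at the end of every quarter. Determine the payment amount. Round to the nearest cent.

C$1,378.75

With 4 periods per year: i = 0.023025, n = 20.
PMT = 21900 / ( [1 − (1+0.023025)^(−20)] / 0.023025 ) = 21900 / 15.883982 = 1,378.7474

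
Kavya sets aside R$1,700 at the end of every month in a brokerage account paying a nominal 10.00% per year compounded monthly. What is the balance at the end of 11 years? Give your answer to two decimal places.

i = 0.1/12 = 0.00833333 per month; n = 11·12 = 132.
FV = PMT · [(1+i)^n − 1] / i = 1700 · 238.860493 = 406,062.8382

R$406,062.84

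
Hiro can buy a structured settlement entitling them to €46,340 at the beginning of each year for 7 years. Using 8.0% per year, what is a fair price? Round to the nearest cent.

PV = 46340 × [1 − (1+0.08)^(−7)] / 0.08 × (1+i) = 46340 × 5.622880 = 260,564.2436
(annuity-due: payments at period start, so ×(1+i).)

€260,564.24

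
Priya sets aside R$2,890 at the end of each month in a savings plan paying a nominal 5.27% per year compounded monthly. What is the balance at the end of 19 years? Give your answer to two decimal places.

i = 0.0527/12 = 0.00439167 per month; n = 19·12 = 228.
Accumulation factor s(228|0.00439167) = 390.707582; FV = 2890 × 390.707582 = 1,129,144.9118

R$1,129,144.91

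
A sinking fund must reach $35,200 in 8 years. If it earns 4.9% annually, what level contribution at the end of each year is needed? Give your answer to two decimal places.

FV-annuity factor = 9.515022; PMT = 35200 / 9.515022 = 3,699.4133

$3,699.41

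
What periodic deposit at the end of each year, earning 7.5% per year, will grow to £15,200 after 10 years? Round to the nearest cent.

FV-annuity factor = 14.147087; PMT = 15200 / 14.147087 = 1,074.4261

£1,074.43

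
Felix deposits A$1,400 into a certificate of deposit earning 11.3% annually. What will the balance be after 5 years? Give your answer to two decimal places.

A$2,391.13

1,400 × (1+0.113)^5 = 1,400 × 1.707953 = 2,391.1337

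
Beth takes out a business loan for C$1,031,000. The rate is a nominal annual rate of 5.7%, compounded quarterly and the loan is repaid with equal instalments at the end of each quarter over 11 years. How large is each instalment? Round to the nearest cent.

Periodic rate i = 0.057/4 = 0.01425; n = 11 × 4 = 44 periods.
Annuity-PV factor = 32.522020; PMT = 1.031e+06 / 32.522020 = 31,701.5981

C$31,701.60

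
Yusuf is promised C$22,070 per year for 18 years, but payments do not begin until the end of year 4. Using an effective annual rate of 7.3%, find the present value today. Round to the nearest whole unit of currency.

C$175,879

PV at t=3 (ordinary 18-year annuity): 22070 × a(18|0.073) = 22070 × 9.844893 = 217,276.7775
Discount back 3 years: 217,276.7775 × (1+0.073)^(−3) = 217,276.7775 × 0.809470 = 175,879.0639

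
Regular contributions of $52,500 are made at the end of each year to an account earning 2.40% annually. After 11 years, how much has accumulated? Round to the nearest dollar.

Accumulation factor s(11|0.024) = 12.419759; FV = 52500 × 12.419759 = 652,037.3445

$652,037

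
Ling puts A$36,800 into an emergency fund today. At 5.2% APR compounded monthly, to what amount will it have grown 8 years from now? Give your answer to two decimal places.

Periodic rate i = 0.052/12 = 0.00433333; n = 8 × 12 = 96 periods.
36,800 × (1+0.00433333)^96 = 36,800 × 1.514524 = 55,734.4868

A$55,734.49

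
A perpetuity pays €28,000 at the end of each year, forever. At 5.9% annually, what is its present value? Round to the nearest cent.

€474,576.27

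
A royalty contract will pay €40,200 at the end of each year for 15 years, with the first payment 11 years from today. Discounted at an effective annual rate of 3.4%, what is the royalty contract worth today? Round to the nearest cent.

€333,786.96

PV at t=10 (ordinary 15-year annuity): 40200 × a(15|0.034) = 40200 × 11.599752 = 466,310.0216
Discount back 10 years: 466,310.0216 × (1+0.034)^(−10) = 466,310.0216 × 0.715805 = 333,786.9564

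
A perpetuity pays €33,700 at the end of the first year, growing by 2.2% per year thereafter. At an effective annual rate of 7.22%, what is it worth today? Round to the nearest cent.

€671,314.74

PV = D₁/(r − g) = 33700/(0.0722 − 0.022) = 671,314.7410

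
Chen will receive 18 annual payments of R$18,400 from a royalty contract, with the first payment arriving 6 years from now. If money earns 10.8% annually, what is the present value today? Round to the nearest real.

R$85,917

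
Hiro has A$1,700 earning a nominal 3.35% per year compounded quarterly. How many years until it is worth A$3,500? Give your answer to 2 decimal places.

Periodic rate i = 0.0335/4 = 0.008375.
(1+i)^n = 3500/1700 = 2.05882, so n = ln 2.05882 / ln 1.00838 = 86.5856 quarters
= 86.5856/4 years

21.65 years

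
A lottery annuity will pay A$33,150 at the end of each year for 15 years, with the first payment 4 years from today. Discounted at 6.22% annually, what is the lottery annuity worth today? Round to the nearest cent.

Value one period before first payment (t=3): 33150 × [1 − (1+0.0622)^(−15)] / 0.0622 = 33150 × 9.574149 = 317,383.0519
PV₀ = 317,383.0519 / (1+0.0622)^3 = 317,383.0519 / 1.198447 = 264,828.5732

A$264,828.57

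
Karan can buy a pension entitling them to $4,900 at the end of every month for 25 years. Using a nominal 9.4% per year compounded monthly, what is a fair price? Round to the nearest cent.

Periodic rate i = 0.094/12 = 0.00783333; n = 25 × 12 = 300 periods.
PV = PMT · [1 − (1+i)^(−n)] / i = 4900 · 115.372799 = 565,326.7146

$565,326.71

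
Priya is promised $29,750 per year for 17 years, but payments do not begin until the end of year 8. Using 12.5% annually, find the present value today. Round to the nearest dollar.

Value one period before first payment (t=7): 29750 × [1 − (1+0.125)^(−17)] / 0.125 = 29750 × 6.919818 = 205,864.5730
PV₀ = 205,864.5730 / (1+0.125)^7 = 205,864.5730 / 2.280697 = 90,263.8719

$90,264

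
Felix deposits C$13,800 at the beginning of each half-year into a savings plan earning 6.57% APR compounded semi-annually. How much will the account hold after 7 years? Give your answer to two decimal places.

C$248,294.23

Periodic rate i = 0.0657/2 = 0.03285; n = 7 × 2 = 14 periods.
FV = PMT · [(1+i)^n − 1] / i × (1+i) = 13800 · 17.992336 = 248,294.2325
Payments are at the start of each period, so multiply by (1+i).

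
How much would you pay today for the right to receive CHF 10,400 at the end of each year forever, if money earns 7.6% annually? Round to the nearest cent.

CHF 136,842.11

PV = PMT / i = 10400 / 0.076 = 136,842.1053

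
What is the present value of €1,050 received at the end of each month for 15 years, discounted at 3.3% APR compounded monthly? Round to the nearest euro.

Periodic rate i = 0.033/12 = 0.00275; n = 15 × 12 = 180 periods.
PV = 1050 × [1 − (1+0.00275)^(−180)] / 0.00275 = 1050 × 141.823572 = 148,914.7502

€148,915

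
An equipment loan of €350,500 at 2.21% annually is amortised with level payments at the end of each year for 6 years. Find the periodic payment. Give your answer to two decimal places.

Annuity-PV factor = 5.561949; PMT = 350500 / 5.561949 = 63,017.4816

€63,017.48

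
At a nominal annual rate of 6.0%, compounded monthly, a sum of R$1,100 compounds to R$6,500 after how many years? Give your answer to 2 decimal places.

29.68 years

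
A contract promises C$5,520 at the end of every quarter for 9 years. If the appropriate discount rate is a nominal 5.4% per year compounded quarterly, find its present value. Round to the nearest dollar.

C$156,570

With 4 periods per year: i = 0.0135, n = 36.
PV = PMT · [1 − (1+i)^(−n)] / i = 5520 · 28.364084 = 156,569.7463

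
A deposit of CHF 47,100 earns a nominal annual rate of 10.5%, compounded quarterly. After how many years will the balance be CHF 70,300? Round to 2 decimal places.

3.86 years

Periodic rate i = 0.105/4 = 0.02625.
(1+i)^n = 70300/47100 = 1.49257, so n = ln 1.49257 / ln 1.02625 = 15.4565 quarters
= 15.4565/4 years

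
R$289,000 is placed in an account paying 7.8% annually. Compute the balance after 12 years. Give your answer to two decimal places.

R$711,742.62

FV = PV·(1+i)^n = 289,000 × 2.462777 = 711,742.6205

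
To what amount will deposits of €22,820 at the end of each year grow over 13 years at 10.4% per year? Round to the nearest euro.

€574,686

FV = PMT · [(1+i)^n − 1] / i = 22820 · 25.183443 = 574,686.1732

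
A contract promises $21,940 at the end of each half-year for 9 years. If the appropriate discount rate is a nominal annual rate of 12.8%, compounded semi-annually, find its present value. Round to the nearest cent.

$230,582.92

With 2 periods per year: i = 0.064, n = 18.
PV = 21940 × [1 − (1+0.064)^(−18)] / 0.064 = 21940 × 10.509705 = 230,582.9178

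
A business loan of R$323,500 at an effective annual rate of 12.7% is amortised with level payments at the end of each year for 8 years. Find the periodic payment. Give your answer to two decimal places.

R$66,722.20

Annuity-PV factor = 4.848461; PMT = 323500 / 4.848461 = 66,722.1969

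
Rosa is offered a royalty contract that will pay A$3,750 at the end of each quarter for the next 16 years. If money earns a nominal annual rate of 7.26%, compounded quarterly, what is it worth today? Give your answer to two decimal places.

With 4 periods per year: i = 0.01815, n = 64.
Annuity factor a(64|0.01815) = 37.671516; PV = 3750 × 37.671516 = 141,268.1835

A$141,268.18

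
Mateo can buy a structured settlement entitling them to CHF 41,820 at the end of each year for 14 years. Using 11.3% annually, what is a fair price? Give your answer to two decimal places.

CHF 287,413.67

Annuity factor a(14|0.113) = 6.872637; PV = 41820 × 6.872637 = 287,413.6706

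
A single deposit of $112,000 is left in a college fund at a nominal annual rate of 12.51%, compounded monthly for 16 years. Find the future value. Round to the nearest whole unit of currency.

$820,355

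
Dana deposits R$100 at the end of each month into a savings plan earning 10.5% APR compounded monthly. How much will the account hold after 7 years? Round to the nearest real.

R$12,329

i = 0.105/12 = 0.00875 per month; n = 7·12 = 84.
FV = 100 × [(1+0.00875)^84 − 1] / 0.00875 = 100 × 123.294329 = 12,329.4329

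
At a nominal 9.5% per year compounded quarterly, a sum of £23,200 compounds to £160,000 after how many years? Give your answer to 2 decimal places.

Periodic rate i = 0.095/4 = 0.02375.
(1+i)^n = 160000/23200 = 6.89655, so n = ln 6.89655 / ln 1.02375 = 82.2679 quarters
= 82.2679/4 years

20.57 years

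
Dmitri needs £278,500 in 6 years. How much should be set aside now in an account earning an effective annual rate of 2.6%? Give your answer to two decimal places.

£238,748.71

Discount factor = (1+0.026)^(−6) = 0.857266; PV = 278,500 × 0.857266 = 238,748.7106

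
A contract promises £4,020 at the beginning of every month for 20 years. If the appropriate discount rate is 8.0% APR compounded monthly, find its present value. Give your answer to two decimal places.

£483,812.31

Periodic rate i = 0.08/12 = 0.00666667; n = 20 × 12 = 240 periods.
PV = 4020 × [1 − (1+0.00666667)^(−240)] / 0.00666667 × (1+i) = 4020 × 120.351320 = 483,812.3077
Payments are at the start of each period, so multiply by (1+i).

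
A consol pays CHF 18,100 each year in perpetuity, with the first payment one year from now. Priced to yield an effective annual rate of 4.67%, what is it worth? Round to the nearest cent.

CHF 387,580.30

PV = PMT / i = 18100 / 0.0467 = 387,580.2998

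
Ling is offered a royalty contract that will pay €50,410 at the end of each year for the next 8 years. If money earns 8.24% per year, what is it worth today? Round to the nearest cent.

Annuity factor a(8|0.0824) = 5.694667; PV = 50410 × 5.694667 = 287,068.1599

€287,068.16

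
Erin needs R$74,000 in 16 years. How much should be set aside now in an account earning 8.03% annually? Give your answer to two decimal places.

PV = 74,000 / (1 + 0.0803)^16 = 74,000 / 3.441201 = 21,504.1214

R$21,504.12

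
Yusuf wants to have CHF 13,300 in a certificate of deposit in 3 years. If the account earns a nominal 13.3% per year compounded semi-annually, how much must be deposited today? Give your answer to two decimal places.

With 2 periods per year: i = 0.0665, n = 6.
Discount factor = (1+0.0665)^(−6) = 0.679571; PV = 13,300 × 0.679571 = 9,038.2944

CHF 9,038.29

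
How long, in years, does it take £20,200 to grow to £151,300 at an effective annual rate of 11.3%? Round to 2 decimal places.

18.81 years

n = ln(151300/20200) / ln(1+0.113) = ln(7.49010) / 0.107059 = 18.8081 years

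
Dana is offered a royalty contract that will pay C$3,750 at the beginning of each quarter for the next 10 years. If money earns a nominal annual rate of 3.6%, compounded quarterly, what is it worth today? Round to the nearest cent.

i = 0.036/4 = 0.009 per quarter; n = 10·4 = 40.
PV = PMT · [1 − (1+i)^(−n)] / i × (1+i) = 3750 · 33.767785 = 126,629.1927
(annuity-due: payments at period start, so ×(1+i).)

C$126,629.19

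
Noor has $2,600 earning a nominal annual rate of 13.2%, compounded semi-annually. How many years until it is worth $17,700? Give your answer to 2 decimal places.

15.01 years

Periodic rate i = 0.132/2 = 0.066.
(1+i)^n = 17700/2600 = 6.80769, so n = ln 6.80769 / ln 1.066 = 30.0102 half-years
= 30.0102/2 years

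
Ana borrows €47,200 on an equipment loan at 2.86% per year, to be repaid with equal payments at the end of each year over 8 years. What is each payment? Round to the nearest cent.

€6,684.29

Annuity-PV factor = 7.061334; PMT = 47200 / 7.061334 = 6,684.2893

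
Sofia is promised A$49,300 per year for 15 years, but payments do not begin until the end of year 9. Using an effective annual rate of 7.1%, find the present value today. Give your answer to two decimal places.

A$257,757.70

PV at t=8 (ordinary 15-year annuity): 49300 × a(15|0.071) = 49300 × 9.050665 = 446,197.7815
Discount back 8 years: 446,197.7815 × (1+0.071)^(−8) = 446,197.7815 × 0.577676 = 257,757.6954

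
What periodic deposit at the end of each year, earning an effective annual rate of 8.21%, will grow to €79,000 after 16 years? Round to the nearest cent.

FV-annuity factor = 30.865969; PMT = 79000 / 30.865969 = 2,559.4531

€2,559.45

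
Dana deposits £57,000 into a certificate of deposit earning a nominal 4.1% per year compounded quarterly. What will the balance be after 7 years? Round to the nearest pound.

i = 0.041/4 = 0.01025 per quarter; n = 7·4 = 28.
FV = 57,000 × (1 + 0.01025)^28 = 75,837.3084

£75,837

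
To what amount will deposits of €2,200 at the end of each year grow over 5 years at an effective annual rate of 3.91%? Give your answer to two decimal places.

€11,894.50

Accumulation factor s(5|0.0391) = 5.406589; FV = 2200 × 5.406589 = 11,894.4965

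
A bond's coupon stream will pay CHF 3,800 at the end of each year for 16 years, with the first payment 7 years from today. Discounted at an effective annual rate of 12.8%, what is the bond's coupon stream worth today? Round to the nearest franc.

CHF 12,314

Value one period before first payment (t=6): 3800 × [1 − (1+0.128)^(−16)] / 0.128 = 3800 × 6.675280 = 25,366.0645
Discount back 6 years: 25,366.0645 × (1+0.128)^(−6) = 25,366.0645 × 0.485451 = 12,313.9814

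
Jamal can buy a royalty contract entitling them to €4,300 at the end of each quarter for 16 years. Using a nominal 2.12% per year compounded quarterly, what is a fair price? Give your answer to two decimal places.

i = 0.0212/4 = 0.0053 per quarter; n = 16·4 = 64.
PV = PMT · [1 − (1+i)^(−n)] / i = 4300 · 54.155036 = 232,866.6563

€232,866.66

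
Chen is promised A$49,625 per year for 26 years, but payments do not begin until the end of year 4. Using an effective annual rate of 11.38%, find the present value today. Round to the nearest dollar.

A$296,451

PV at t=3 (ordinary 26-year annuity): 49625 × a(26|0.1138) = 49625 × 8.254171 = 409,613.2220
Discount back 3 years: 409,613.2220 × (1+0.1138)^(−3) = 409,613.2220 × 0.723733 = 296,450.5949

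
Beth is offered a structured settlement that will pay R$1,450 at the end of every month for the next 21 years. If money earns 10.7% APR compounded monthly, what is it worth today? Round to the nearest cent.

R$145,253.58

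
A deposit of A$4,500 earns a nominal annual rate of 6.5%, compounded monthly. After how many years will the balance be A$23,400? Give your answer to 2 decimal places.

25.43 years

Periodic rate i = 0.065/12 = 0.00541667.
n = ln(23400/4500) / ln(1+0.00541667) = ln(5.20000) / 0.005402 = 305.1913 months
= 305.1913/12 years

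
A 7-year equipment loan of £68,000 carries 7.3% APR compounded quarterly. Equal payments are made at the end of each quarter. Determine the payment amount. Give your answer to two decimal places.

£3,123.31

i = 0.073/4 = 0.01825 per quarter; n = 7·4 = 28.
PMT = 68000 / ( [1 − (1+0.01825)^(−28)] / 0.01825 ) = 68000 / 21.771758 = 3,123.3124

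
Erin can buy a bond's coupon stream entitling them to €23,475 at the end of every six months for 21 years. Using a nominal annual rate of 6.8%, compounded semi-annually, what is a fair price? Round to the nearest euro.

i = 0.068/2 = 0.034 per half-year; n = 21·2 = 42.
Annuity factor a(42|0.034) = 22.189749; PV = 23475 × 22.189749 = 520,904.3474

€520,904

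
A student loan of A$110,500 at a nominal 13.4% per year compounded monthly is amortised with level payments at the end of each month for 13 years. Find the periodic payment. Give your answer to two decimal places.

Periodic rate i = 0.134/12 = 0.0111667; n = 13 × 12 = 156 periods.
PMT = 110500 / ( [1 − (1+0.0111667)^(−156)] / 0.0111667 ) = 110500 / 73.713219 = 1,499.0527

A$1,499.05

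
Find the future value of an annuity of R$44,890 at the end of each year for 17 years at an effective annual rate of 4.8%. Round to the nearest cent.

FV = 44890 × [(1+0.048)^17 − 1] / 0.048 = 44890 × 25.394184 = 1,139,944.9079

R$1,139,944.91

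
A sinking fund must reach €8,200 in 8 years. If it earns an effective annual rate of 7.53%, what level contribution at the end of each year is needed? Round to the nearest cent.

€784.11

PMT = 8200 / ( [(1+0.0753)^8 − 1] / 0.0753 ) = 8200 / 10.457682 = 784.1126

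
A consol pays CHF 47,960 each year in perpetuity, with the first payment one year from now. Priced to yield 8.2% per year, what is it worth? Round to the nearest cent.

PV = PMT / i = 47960 / 0.082 = 584,878.0488

CHF 584,878.05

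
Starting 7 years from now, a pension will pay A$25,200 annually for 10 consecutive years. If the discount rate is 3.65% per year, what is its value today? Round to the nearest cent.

PV at t=6 (ordinary 10-year annuity): 25200 × a(10|0.0365) = 25200 × 8.254081 = 208,002.8359
Discount back 6 years: 208,002.8359 × (1+0.0365)^(−6) = 208,002.8359 × 0.806462 = 167,746.4807

A$167,746.48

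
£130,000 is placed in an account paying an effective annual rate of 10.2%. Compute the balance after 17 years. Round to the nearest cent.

130,000 × (1+0.102)^17 = 130,000 × 5.212993 = 677,689.0354

£677,689.04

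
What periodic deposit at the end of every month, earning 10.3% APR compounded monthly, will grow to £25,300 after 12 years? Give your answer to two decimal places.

Periodic rate i = 0.103/12 = 0.00858333; n = 12 × 12 = 144 periods.
FV-annuity factor = 282.374340; PMT = 25300 / 282.374340 = 89.5974

£89.60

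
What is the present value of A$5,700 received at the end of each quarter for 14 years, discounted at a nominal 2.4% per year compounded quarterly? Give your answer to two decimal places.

With 4 periods per year: i = 0.006, n = 56.
PV = PMT · [1 − (1+i)^(−n)] / i = 5700 · 47.443177 = 270,426.1091

A$270,426.11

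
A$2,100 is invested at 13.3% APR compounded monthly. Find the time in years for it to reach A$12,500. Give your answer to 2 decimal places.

Periodic rate i = 0.133/12 = 0.0110833.
(1+i)^n = 12500/2100 = 5.95238, so n = ln 5.95238 / ln 1.01108 = 161.8338 months
= 161.8338/12 years

13.49 years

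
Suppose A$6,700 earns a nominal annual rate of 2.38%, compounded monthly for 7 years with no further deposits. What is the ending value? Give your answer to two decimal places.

i = 0.0238/12 = 0.00198333 per month; n = 7·12 = 84.
FV = PV·(1+i)^n = 6,700 × 1.181087 = 7,913.2814

A$7,913.28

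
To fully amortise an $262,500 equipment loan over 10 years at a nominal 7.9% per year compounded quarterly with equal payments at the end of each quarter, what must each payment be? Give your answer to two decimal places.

Periodic rate i = 0.079/4 = 0.01975; n = 10 × 4 = 40 periods.
Annuity-PV factor = 27.475802; PMT = 262500 / 27.475802 = 9,553.8611

$9,553.86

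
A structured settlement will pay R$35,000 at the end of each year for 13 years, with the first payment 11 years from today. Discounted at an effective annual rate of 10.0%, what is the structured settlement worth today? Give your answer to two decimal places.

R$95,852.80

PV at t=10 (ordinary 13-year annuity): 35000 × a(13|0.1) = 35000 × 7.103356 = 248,617.4671
Discount back 10 years: 248,617.4671 × (1+0.1)^(−10) = 248,617.4671 × 0.385543 = 95,852.7961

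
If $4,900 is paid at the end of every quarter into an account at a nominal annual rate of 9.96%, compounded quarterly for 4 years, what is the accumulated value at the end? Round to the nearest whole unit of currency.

Periodic rate i = 0.0996/4 = 0.0249; n = 4 × 4 = 16 periods.
Accumulation factor s(16|0.0249) = 19.365062; FV = 4900 × 19.365062 = 94,888.8027

$94,889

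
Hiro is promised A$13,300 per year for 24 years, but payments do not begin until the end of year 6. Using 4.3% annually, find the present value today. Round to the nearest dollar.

A$159,359

PV at t=5 (ordinary 24-year annuity): 13300 × a(24|0.043) = 13300 × 14.789232 = 196,696.7790
Discount back 5 years: 196,696.7790 × (1+0.043)^(−5) = 196,696.7790 × 0.810174 = 159,358.6735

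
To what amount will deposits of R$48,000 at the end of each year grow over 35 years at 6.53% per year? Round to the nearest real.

FV = 48000 × [(1+0.0653)^35 − 1] / 0.0653 = 48000 × 124.839667 = 5,992,303.9941

R$5,992,304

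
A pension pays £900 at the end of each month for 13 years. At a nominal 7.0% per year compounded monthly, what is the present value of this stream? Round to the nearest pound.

£92,018

With 12 periods per year: i = 0.00583333, n = 156.
PV = PMT · [1 − (1+i)^(−n)] / i = 900 · 102.241738 = 92,017.5642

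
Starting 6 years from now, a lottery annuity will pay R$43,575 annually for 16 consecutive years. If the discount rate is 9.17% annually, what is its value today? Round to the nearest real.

R$231,161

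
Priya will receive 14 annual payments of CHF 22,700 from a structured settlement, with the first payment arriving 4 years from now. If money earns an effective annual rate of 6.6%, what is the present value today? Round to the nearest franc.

Value one period before first payment (t=3): 22700 × [1 − (1+0.066)^(−14)] / 0.066 = 22700 × 8.959169 = 203,373.1449
Discount back 3 years: 203,373.1449 × (1+0.066)^(−3) = 203,373.1449 × 0.825521 = 167,888.9026

CHF 167,889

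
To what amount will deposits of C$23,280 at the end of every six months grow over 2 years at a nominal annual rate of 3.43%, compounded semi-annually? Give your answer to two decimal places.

Periodic rate i = 0.0343/2 = 0.01715; n = 2 × 2 = 4 periods.
Accumulation factor s(4|0.01715) = 4.104082; FV = 23280 × 4.104082 = 95,543.0181

C$95,543.02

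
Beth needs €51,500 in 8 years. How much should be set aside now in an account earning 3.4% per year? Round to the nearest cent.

€39,413.31

PV = FV·(1+i)^(−n) = 51,500 × 0.765307 = 39,413.3109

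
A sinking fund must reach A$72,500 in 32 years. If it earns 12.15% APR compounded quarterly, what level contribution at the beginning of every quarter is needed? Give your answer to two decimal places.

A$47.42

i = 0.1215/4 = 0.030375 per quarter; n = 32·4 = 128.
FV-annuity factor × (1+i) = 1528.790636; PMT = 72500 / 1528.790636 = 47.4231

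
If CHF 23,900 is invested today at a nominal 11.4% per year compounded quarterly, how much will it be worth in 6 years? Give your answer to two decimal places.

CHF 46,913.84

Periodic rate i = 0.114/4 = 0.0285; n = 6 × 4 = 24 periods.
FV = 23,900 × (1 + 0.0285)^24 = 46,913.8425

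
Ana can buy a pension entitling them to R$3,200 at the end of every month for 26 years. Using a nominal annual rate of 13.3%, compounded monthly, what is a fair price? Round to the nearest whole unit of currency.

Periodic rate i = 0.133/12 = 0.0110833; n = 26 × 12 = 312 periods.
PV = 3200 × [1 − (1+0.0110833)^(−312)] / 0.0110833 = 3200 × 87.329549 = 279,454.5583

R$279,455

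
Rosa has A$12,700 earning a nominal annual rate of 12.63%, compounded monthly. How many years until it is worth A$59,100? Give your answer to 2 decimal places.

12.24 years

Periodic rate i = 0.1263/12 = 0.010525.
(1+i)^n = 59100/12700 = 4.65354, so n = ln 4.65354 / ln 1.01052 = 146.8605 months
= 146.8605/12 years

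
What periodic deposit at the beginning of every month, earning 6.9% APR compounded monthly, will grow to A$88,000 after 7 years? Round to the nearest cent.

Periodic rate i = 0.069/12 = 0.00575; n = 7 × 12 = 84 periods.
PMT = 88000 / ( [(1+0.00575)^84 − 1] / 0.00575 × (1+i) ) = 88000 / 108.216808 = 813.1824

A$813.18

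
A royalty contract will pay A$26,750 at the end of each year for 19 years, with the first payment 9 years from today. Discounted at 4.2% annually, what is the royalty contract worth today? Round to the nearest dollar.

Value one period before first payment (t=8): 26750 × [1 − (1+0.042)^(−19)] / 0.042 = 26750 × 12.913600 = 345,438.8057
PV₀ = 345,438.8057 / (1+0.042)^8 = 345,438.8057 / 1.389766 = 248,558.9306

A$248,559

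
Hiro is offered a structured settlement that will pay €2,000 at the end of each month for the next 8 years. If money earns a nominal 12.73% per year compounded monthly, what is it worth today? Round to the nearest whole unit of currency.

Periodic rate i = 0.1273/12 = 0.0106083; n = 8 × 12 = 96 periods.
Annuity factor a(96|0.0106083) = 60.036308; PV = 2000 × 60.036308 = 120,072.6151

€120,073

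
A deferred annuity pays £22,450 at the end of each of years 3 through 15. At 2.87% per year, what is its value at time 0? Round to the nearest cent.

£227,505.72

Value one period before first payment (t=2): 22450 × [1 − (1+0.0287)^(−13)] / 0.0287 = 22450 × 10.723917 = 240,751.9469
PV₀ = 240,751.9469 / (1+0.0287)^2 = 240,751.9469 / 1.058224 = 227,505.7242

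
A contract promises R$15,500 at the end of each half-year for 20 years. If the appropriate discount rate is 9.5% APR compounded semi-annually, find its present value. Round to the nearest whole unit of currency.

R$275,327

i = 0.095/2 = 0.0475 per half-year; n = 20·2 = 40.
PV = 15500 × [1 − (1+0.0475)^(−40)] / 0.0475 = 15500 × 17.763016 = 275,326.7509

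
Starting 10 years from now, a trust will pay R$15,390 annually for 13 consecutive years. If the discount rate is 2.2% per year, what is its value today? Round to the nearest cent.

R$141,711.90

Value one period before first payment (t=9): 15390 × [1 − (1+0.022)^(−13)] / 0.022 = 15390 × 11.200200 = 172,371.0774
Discount back 9 years: 172,371.0774 × (1+0.022)^(−9) = 172,371.0774 × 0.822133 = 141,711.9042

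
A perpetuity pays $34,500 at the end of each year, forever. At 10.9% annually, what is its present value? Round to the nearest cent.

PV = PMT / i = 34500 / 0.109 = 316,513.7615

$316,513.76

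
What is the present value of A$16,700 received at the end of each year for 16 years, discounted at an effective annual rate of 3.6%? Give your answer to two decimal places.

A$200,463.35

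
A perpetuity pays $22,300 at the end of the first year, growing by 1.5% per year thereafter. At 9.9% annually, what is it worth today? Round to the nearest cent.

PV = D₁/(r − g) = 22300/(0.099 − 0.015) = 265,476.1905

$265,476.19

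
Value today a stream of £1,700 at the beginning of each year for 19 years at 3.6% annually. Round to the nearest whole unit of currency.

Annuity factor a(19|0.036) × (1+i) = 14.081008; PV = 1700 × 14.081008 = 23,937.7130
(annuity-due: payments at period start, so ×(1+i).)

£23,938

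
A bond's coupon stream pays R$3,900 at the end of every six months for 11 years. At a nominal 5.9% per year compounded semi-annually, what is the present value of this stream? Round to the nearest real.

i = 0.059/2 = 0.0295 per half-year; n = 11·2 = 22.
PV = PMT · [1 − (1+i)^(−n)] / i = 3900 · 16.017039 = 62,466.4525

R$62,466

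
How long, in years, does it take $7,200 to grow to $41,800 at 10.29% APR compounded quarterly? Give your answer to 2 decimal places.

17.31 years

Periodic rate i = 0.1029/4 = 0.025725.
n = ln(41800/7200) / ln(1+0.025725) = ln(5.80556) / 0.025400 = 69.2456 quarters
= 69.2456/4 years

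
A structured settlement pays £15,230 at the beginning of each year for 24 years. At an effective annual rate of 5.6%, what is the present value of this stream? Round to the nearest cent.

Annuity factor a(24|0.056) × (1+i) = 13.757475; PV = 15230 × 13.757475 = 209,526.3508
(annuity-due: payments at period start, so ×(1+i).)

£209,526.35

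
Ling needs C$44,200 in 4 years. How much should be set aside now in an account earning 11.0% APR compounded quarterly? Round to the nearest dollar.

C$28,636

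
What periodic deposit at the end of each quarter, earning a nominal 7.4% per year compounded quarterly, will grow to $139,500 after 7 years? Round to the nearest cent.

$3,847.61

With 4 periods per year: i = 0.0185, n = 28.
FV-annuity factor = 36.256229; PMT = 139500 / 36.256229 = 3,847.6147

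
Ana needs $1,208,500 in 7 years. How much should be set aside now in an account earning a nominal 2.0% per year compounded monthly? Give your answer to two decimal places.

$1,050,741.87

Periodic rate i = 0.02/12 = 0.00166667; n = 7 × 12 = 84 periods.
PV = FV·(1+i)^(−n) = 1,208,500 × 0.869460 = 1,050,741.8709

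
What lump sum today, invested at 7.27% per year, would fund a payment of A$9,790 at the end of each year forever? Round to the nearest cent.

PV = C/r = 9790/0.0727 = 134,662.9986

A$134,663.00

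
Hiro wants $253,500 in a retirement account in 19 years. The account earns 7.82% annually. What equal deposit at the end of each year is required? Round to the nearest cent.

FV-annuity factor = 40.678618; PMT = 253500 / 40.678618 = 6,231.7751

$6,231.78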